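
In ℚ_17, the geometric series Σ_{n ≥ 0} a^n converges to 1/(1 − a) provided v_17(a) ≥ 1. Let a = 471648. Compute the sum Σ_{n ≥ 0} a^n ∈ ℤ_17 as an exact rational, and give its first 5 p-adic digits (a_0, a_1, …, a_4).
Σ a^n = 1/(1 − a) = -1/471647;  first 5 digits = (1, 0, 0, 11, 5)

v_17(a) = 3 ≥ 1, so the series converges in ℤ_17 to 1/(1 − a) = 1/(1 − 471648) = -1/471647. Expand this rational in ℤ_17: compute digits iteratively via d_i = x_i mod 17, x_{i+1} = (x_i − d_i)/17. The first 5 digits are (1, 0, 0, 11, 5).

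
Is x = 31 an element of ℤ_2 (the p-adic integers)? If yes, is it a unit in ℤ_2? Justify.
x ∈ ℤ_2^× (unit); v_2(x) = 0

ℤ_2 = {x ∈ ℚ_2 : v_2(x) ≥ 0} and ℤ_2^× = {x ∈ ℤ_2 : v_2(x) = 0}. Here v_2(31) = v_2(num) − v_2(den) = 0; compare against these criteria.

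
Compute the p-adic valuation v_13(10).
v_13(10) = 0

v_13(n) is the largest exponent k such that 13^k divides n. Factor out: 10 = 13^0 · 10. (Sign doesn't affect v_p.) So v_13(10) = 0.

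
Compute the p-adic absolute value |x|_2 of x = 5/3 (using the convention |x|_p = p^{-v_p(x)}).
|5/3|_2 = 1

Step 1 — compute v_2(x) by factoring powers of 2 out of the numerator and denominator: v_2(5/3) = 0. Step 2 — apply |x|_p = p^{-v_p(x)} = 2^{0} = 1.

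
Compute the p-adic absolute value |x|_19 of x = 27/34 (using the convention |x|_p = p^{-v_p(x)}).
|27/34|_19 = 1

Step 1 — compute v_19(x) by factoring powers of 19 out of the numerator and denominator: v_19(27/34) = 0. Step 2 — apply |x|_p = p^{-v_p(x)} = 19^{0} = 1.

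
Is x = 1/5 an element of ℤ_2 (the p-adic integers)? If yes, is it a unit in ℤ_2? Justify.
x ∈ ℤ_2^× (unit); v_2(x) = 0

ℤ_2 = {x ∈ ℚ_2 : v_2(x) ≥ 0} and ℤ_2^× = {x ∈ ℤ_2 : v_2(x) = 0}. Here v_2(1/5) = v_2(num) − v_2(den) = 0; compare against these criteria.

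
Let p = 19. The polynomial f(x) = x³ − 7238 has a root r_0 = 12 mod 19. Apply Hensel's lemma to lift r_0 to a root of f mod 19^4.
r_3 = 93131 (mod 130321)

Hensel: r_{i+1} = r_i − f(r_i)/f′(r_i) mod 19^{i+2}, where f′(x) = 3x². Iterate:
  r_0 = 12 (mod 19)
  r_1 = 354 (mod 361)
  r_2 = 3964 (mod 6859)
  r_3 = 93131 (mod 130321)
Final: r = 93131 with f(r) ≡ 0 mod 19^4.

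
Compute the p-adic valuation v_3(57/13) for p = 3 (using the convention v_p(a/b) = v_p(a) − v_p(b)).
v_3(57/13) = 1

Factor powers of 3 from the numerator and denominator of the reduced fraction: 57 = 3^1 · 19 and 13 = 3^0 · 13. Apply v_p(a/b) = v_p(a) − v_p(b): v_3(57/13) = 1 − 0 = 1.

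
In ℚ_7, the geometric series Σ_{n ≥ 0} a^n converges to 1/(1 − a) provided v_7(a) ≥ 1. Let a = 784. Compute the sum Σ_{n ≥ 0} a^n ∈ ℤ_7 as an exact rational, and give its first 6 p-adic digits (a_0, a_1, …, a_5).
Σ a^n = 1/(1 − a) = -1/783;  first 6 digits = (1, 0, 2, 2, 4, 1)

v_7(a) = 2 ≥ 1, so the series converges in ℤ_7 to 1/(1 − a) = 1/(1 − 784) = -1/783. Expand this rational in ℤ_7: compute digits iteratively via d_i = x_i mod 7, x_{i+1} = (x_i − d_i)/7. The first 6 digits are (1, 0, 2, 2, 4, 1).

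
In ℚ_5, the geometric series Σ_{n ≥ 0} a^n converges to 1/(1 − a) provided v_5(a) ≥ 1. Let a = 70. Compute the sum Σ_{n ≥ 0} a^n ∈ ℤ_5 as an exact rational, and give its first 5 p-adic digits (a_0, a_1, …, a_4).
Σ a^n = 1/(1 − a) = -1/69;  first 5 digits = (1, 4, 3, 3, 2)

v_5(a) = 1 ≥ 1, so the series converges in ℤ_5 to 1/(1 − a) = 1/(1 − 70) = -1/69. Expand this rational in ℤ_5: compute digits iteratively via d_i = x_i mod 5, x_{i+1} = (x_i − d_i)/5. The first 5 digits are (1, 4, 3, 3, 2).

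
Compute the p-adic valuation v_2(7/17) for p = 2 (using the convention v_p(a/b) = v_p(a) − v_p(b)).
v_2(7/17) = 0

Factor powers of 2 from the numerator and denominator of the reduced fraction: 7 = 2^0 · 7 and 17 = 2^0 · 17. Apply v_p(a/b) = v_p(a) − v_p(b): v_2(7/17) = 0 − 0 = 0.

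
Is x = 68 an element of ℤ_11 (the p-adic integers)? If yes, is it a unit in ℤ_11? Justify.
x ∈ ℤ_11^× (unit); v_11(x) = 0

ℤ_11 = {x ∈ ℚ_11 : v_11(x) ≥ 0} and ℤ_11^× = {x ∈ ℤ_11 : v_11(x) = 0}. Here v_11(68) = v_11(num) − v_11(den) = 0; compare against these criteria.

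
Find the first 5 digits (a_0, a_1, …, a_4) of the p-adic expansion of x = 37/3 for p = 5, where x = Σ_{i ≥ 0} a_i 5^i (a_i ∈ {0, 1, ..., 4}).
(a_0, …, a_4) = (4, 0, 2, 3, 1)

v_5(37/3) = 0 (numerator and denominator both coprime to 5), so x ∈ ℤ_5^×. Compute digits iteratively via a_i = x_i mod 5, x_{i+1} = (x_i − a_i)/5, with x_0 = x:
  x_0 = 37/3;  a_0 = 4;  x_1 = (x_0 − 4)/5 = 5/3
  x_1 = 5/3;  a_1 = 0;  x_2 = (x_1 − 0)/5 = 1/3
  x_2 = 1/3;  a_2 = 2;  x_3 = (x_2 − 2)/5 = -1/3
  x_3 = -1/3;  a_3 = 3;  x_4 = (x_3 − 3)/5 = -2/3
  x_4 = -2/3;  a_4 = 1;  x_5 = (x_4 − 1)/5 = -1/3
Digits: (4, 0, 2, 3, 1).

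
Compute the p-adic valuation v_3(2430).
v_3(2430) = 5

v_3(n) is the largest exponent k such that 3^k divides n. Factor out: 2430 = 3^5 · 10. (Sign doesn't affect v_p.) So v_3(2430) = 5.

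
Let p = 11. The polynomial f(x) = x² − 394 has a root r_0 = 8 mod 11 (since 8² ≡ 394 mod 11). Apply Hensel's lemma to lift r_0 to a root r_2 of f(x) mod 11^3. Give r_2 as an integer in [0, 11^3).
r_2 = 921 (mod 1331)

Hensel's recurrence: r_{i+1} = r_i − f(r_i)·(f′(r_i))^{-1} mod 11^{i+2}, with f′(x) = 2x. Iterate:
  r_0 = 8 (mod 11)
  r_1 = 74 (mod 121)
  r_2 = 921 (mod 1331)
Final: r_2 = 921, and one checks f(r_2) ≡ 0 mod 11^3.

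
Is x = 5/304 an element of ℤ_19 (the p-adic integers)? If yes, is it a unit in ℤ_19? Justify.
x ∉ ℤ_19 (v_19(x) = -1 < 0)

ℤ_19 = {x ∈ ℚ_19 : v_19(x) ≥ 0} and ℤ_19^× = {x ∈ ℤ_19 : v_19(x) = 0}. Here v_19(5/304) = v_19(num) − v_19(den) = -1; compare against these criteria.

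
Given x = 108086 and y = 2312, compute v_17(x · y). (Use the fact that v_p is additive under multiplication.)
v_17(249894832) = 5

v_p(x) = 3 (factor: 108086 = 17^3 · 22); v_p(y) = 2 (factor: 2312 = 17^2 · 8). Additivity: v_p(xy) = v_p(x) + v_p(y) = 3 + 2 = 5. (Direct check: xy = 249894832 = 17^5 · (176).)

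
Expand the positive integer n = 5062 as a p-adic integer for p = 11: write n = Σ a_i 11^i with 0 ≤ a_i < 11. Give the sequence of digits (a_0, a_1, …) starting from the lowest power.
(a_0, a_1, …) = (2, 9, 8, 3)

Repeated division by 11 gives the digits low-to-high: 5062 = 2 + 9·11^1 + 8·11^2 + 3·11^3. Digit sequence: (2, 9, 8, 3).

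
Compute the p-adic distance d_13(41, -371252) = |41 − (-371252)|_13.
d_13(41, -371252) = 1/371293

Step 1 — x − y = 41 − (-371252) = 371293. Step 2 — v_13(371293) = 5 (factor: 371293 = (13^5 · 1); the sign does not affect v_p). Step 3 — |x − y|_13 = 13^{-5} = 1/371293.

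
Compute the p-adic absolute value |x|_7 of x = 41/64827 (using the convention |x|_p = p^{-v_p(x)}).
|41/64827|_7 = 2401

Step 1 — compute v_7(x) by factoring powers of 7 out of the numerator and denominator: v_7(41/64827) = -4. Step 2 — apply |x|_p = p^{-v_p(x)} = 7^{4} = 2401.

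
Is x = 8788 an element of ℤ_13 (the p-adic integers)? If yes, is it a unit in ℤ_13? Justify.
x ∈ ℤ_13 but not a unit; v_13(x) = 3 > 0

ℤ_13 = {x ∈ ℚ_13 : v_13(x) ≥ 0} and ℤ_13^× = {x ∈ ℤ_13 : v_13(x) = 0}. Here v_13(8788) = v_13(num) − v_13(den) = 3; compare against these criteria.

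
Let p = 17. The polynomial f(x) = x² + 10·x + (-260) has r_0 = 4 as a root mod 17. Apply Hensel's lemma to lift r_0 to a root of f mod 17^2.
r_1 = 208 (mod 289)

Hensel: r_{i+1} = r_i − f(r_i)·(f′(r_i))^{-1} mod 17^{i+2}, f′(x) = 2x + 10. Iterate:
  r_0 = 4 (mod 17)
  r_1 = 208 (mod 289)
Final: r = 208 satisfies f(r) ≡ 0 mod 17^2.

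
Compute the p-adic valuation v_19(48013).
v_19(48013) = 3

v_19(n) is the largest exponent k such that 19^k divides n. Factor out: 48013 = 19^3 · 7. (Sign doesn't affect v_p.) So v_19(48013) = 3.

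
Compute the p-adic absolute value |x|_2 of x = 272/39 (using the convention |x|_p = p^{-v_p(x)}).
|272/39|_2 = 1/16

Step 1 — compute v_2(x) by factoring powers of 2 out of the numerator and denominator: v_2(272/39) = 4. Step 2 — apply |x|_p = p^{-v_p(x)} = 2^{-4} = 1/16.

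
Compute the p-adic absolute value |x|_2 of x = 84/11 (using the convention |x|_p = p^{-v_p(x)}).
|84/11|_2 = 1/4

Step 1 — compute v_2(x) by factoring powers of 2 out of the numerator and denominator: v_2(84/11) = 2. Step 2 — apply |x|_p = p^{-v_p(x)} = 2^{-2} = 1/4.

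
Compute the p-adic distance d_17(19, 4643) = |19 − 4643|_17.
d_17(19, 4643) = 1/289

Step 1 — x − y = 19 − 4643 = -4624. Step 2 — v_17(-4624) = 2 (factor: -4624 = −(17^2 · 16); the sign does not affect v_p). Step 3 — |x − y|_17 = 17^{-2} = 1/289.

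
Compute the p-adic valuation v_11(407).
v_11(407) = 1

v_11(n) is the largest exponent k such that 11^k divides n. Factor out: 407 = 11^1 · 37. (Sign doesn't affect v_p.) So v_11(407) = 1.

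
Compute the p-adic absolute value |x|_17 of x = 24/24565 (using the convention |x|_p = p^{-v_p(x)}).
|24/24565|_17 = 4913

Step 1 — compute v_17(x) by factoring powers of 17 out of the numerator and denominator: v_17(24/24565) = -3. Step 2 — apply |x|_p = p^{-v_p(x)} = 17^{3} = 4913.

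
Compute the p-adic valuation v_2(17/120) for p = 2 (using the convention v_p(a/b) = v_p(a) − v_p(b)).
v_2(17/120) = -3

Factor powers of 2 from the numerator and denominator of the reduced fraction: 17 = 2^0 · 17 and 120 = 2^3 · 15. Apply v_p(a/b) = v_p(a) − v_p(b): v_2(17/120) = 0 − 3 = -3.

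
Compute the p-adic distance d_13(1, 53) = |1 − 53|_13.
d_13(1, 53) = 1/13

Step 1 — x − y = 1 − 53 = -52. Step 2 — v_13(-52) = 1 (factor: -52 = −(13^1 · 4); the sign does not affect v_p). Step 3 — |x − y|_13 = 13^{-1} = 1/13.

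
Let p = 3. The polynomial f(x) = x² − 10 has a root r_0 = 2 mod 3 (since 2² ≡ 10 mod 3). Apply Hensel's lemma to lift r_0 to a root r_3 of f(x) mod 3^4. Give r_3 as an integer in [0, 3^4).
r_3 = 35 (mod 81)

Hensel's recurrence: r_{i+1} = r_i − f(r_i)·(f′(r_i))^{-1} mod 3^{i+2}, with f′(x) = 2x. Iterate:
  r_0 = 2 (mod 3)
  r_1 = 8 (mod 9)
  r_2 = 8 (mod 27)
  r_3 = 35 (mod 81)
Final: r_3 = 35, and one checks f(r_3) ≡ 0 mod 3^4.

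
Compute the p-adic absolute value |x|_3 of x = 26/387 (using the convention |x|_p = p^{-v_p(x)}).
|26/387|_3 = 9

Step 1 — compute v_3(x) by factoring powers of 3 out of the numerator and denominator: v_3(26/387) = -2. Step 2 — apply |x|_p = p^{-v_p(x)} = 3^{2} = 9.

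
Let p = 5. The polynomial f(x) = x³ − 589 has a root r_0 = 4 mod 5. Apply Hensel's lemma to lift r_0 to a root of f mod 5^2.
r_1 = 4 (mod 25)

Hensel: r_{i+1} = r_i − f(r_i)/f′(r_i) mod 5^{i+2}, where f′(x) = 3x². Iterate:
  r_0 = 4 (mod 5)
  r_1 = 4 (mod 25)
Final: r = 4 with f(r) ≡ 0 mod 5^2.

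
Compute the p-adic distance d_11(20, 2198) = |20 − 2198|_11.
d_11(20, 2198) = 1/121

Step 1 — x − y = 20 − 2198 = -2178. Step 2 — v_11(-2178) = 2 (factor: -2178 = −(11^2 · 18); the sign does not affect v_p). Step 3 — |x − y|_11 = 11^{-2} = 1/121.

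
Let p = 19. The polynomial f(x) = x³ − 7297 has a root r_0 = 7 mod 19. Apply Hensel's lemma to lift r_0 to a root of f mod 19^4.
r_3 = 101068 (mod 130321)

Hensel: r_{i+1} = r_i − f(r_i)/f′(r_i) mod 19^{i+2}, where f′(x) = 3x². Iterate:
  r_0 = 7 (mod 19)
  r_1 = 349 (mod 361)
  r_2 = 5042 (mod 6859)
  r_3 = 101068 (mod 130321)
Final: r = 101068 with f(r) ≡ 0 mod 19^4.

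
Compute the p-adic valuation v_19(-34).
v_19(-34) = 0

v_19(n) is the largest exponent k such that 19^k divides n. Factor out: -34 = -19^0 · 34. (Sign doesn't affect v_p.) So v_19(-34) = 0.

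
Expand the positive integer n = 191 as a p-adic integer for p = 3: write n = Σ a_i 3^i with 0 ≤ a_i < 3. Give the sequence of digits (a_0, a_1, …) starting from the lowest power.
(a_0, a_1, …) = (2, 0, 0, 1, 2)

Repeated division by 3 gives the digits low-to-high: 191 = 2 + 1·3^3 + 2·3^4. Digit sequence: (2, 0, 0, 1, 2).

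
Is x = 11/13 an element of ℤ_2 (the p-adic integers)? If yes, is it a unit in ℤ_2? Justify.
x ∈ ℤ_2^× (unit); v_2(x) = 0

ℤ_2 = {x ∈ ℚ_2 : v_2(x) ≥ 0} and ℤ_2^× = {x ∈ ℤ_2 : v_2(x) = 0}. Here v_2(11/13) = v_2(num) − v_2(den) = 0; compare against these criteria.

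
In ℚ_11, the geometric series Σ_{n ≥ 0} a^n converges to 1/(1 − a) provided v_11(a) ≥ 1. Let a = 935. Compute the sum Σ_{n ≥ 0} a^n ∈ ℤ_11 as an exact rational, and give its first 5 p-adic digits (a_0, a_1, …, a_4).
Σ a^n = 1/(1 − a) = -1/934;  first 5 digits = (1, 8, 5, 3, 2)

v_11(a) = 1 ≥ 1, so the series converges in ℤ_11 to 1/(1 − a) = 1/(1 − 935) = -1/934. Expand this rational in ℤ_11: compute digits iteratively via d_i = x_i mod 11, x_{i+1} = (x_i − d_i)/11. The first 5 digits are (1, 8, 5, 3, 2).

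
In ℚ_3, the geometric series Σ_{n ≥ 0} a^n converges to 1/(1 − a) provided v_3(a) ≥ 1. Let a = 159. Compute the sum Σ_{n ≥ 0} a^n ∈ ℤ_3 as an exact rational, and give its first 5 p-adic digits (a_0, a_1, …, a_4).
Σ a^n = 1/(1 − a) = -1/158;  first 5 digits = (1, 2, 0, 2, 2)

v_3(a) = 1 ≥ 1, so the series converges in ℤ_3 to 1/(1 − a) = 1/(1 − 159) = -1/158. Expand this rational in ℤ_3: compute digits iteratively via d_i = x_i mod 3, x_{i+1} = (x_i − d_i)/3. The first 5 digits are (1, 2, 0, 2, 2).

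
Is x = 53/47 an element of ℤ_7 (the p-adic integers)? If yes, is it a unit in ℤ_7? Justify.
x ∈ ℤ_7^× (unit); v_7(x) = 0

ℤ_7 = {x ∈ ℚ_7 : v_7(x) ≥ 0} and ℤ_7^× = {x ∈ ℤ_7 : v_7(x) = 0}. Here v_7(53/47) = v_7(num) − v_7(den) = 0; compare against these criteria.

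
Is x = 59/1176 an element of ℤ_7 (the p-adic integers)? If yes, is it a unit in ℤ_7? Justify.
x ∉ ℤ_7 (v_7(x) = -2 < 0)

ℤ_7 = {x ∈ ℚ_7 : v_7(x) ≥ 0} and ℤ_7^× = {x ∈ ℤ_7 : v_7(x) = 0}. Here v_7(59/1176) = v_7(num) − v_7(den) = -2; compare against these criteria.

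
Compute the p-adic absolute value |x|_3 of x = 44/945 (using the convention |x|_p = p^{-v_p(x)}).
|44/945|_3 = 27

Step 1 — compute v_3(x) by factoring powers of 3 out of the numerator and denominator: v_3(44/945) = -3. Step 2 — apply |x|_p = p^{-v_p(x)} = 3^{3} = 27.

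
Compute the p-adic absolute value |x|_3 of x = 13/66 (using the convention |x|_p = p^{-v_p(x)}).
|13/66|_3 = 3

Step 1 — compute v_3(x) by factoring powers of 3 out of the numerator and denominator: v_3(13/66) = -1. Step 2 — apply |x|_p = p^{-v_p(x)} = 3^{1} = 3.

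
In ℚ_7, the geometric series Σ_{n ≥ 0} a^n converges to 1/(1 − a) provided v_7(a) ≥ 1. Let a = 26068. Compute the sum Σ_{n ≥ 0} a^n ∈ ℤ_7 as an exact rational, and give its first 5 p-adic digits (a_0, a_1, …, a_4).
Σ a^n = 1/(1 − a) = -1/26067;  first 5 digits = (1, 0, 0, 6, 3)

v_7(a) = 3 ≥ 1, so the series converges in ℤ_7 to 1/(1 − a) = 1/(1 − 26068) = -1/26067. Expand this rational in ℤ_7: compute digits iteratively via d_i = x_i mod 7, x_{i+1} = (x_i − d_i)/7. The first 5 digits are (1, 0, 0, 6, 3).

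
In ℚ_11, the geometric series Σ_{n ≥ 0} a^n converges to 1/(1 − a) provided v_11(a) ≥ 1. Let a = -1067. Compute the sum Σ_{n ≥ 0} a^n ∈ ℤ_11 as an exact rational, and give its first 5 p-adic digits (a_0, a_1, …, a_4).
Σ a^n = 1/(1 − a) = 1/1068;  first 5 digits = (1, 2, 6, 4, 8)

v_11(a) = 1 ≥ 1, so the series converges in ℤ_11 to 1/(1 − a) = 1/(1 − (-1067)) = 1/1068. Expand this rational in ℤ_11: compute digits iteratively via d_i = x_i mod 11, x_{i+1} = (x_i − d_i)/11. The first 5 digits are (1, 2, 6, 4, 8).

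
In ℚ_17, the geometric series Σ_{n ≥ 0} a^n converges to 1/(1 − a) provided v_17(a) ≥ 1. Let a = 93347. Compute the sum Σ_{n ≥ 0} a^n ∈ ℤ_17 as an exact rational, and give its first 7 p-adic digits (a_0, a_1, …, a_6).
Σ a^n = 1/(1 − a) = -1/93346;  first 7 digits = (1, 0, 0, 2, 1, 0, 4)

v_17(a) = 3 ≥ 1, so the series converges in ℤ_17 to 1/(1 − a) = 1/(1 − 93347) = -1/93346. Expand this rational in ℤ_17: compute digits iteratively via d_i = x_i mod 17, x_{i+1} = (x_i − d_i)/17. The first 7 digits are (1, 0, 0, 2, 1, 0, 4).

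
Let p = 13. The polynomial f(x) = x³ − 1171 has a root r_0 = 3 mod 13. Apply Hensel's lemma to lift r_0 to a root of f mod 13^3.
r_2 = 1654 (mod 2197)

Hensel: r_{i+1} = r_i − f(r_i)/f′(r_i) mod 13^{i+2}, where f′(x) = 3x². Iterate:
  r_0 = 3 (mod 13)
  r_1 = 133 (mod 169)
  r_2 = 1654 (mod 2197)
Final: r = 1654 with f(r) ≡ 0 mod 13^3.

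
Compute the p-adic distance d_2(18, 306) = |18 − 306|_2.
d_2(18, 306) = 1/32

Step 1 — x − y = 18 − 306 = -288. Step 2 — v_2(-288) = 5 (factor: -288 = −(2^5 · 9); the sign does not affect v_p). Step 3 — |x − y|_2 = 2^{-5} = 1/32.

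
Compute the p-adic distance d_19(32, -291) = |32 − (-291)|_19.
d_19(32, -291) = 1/19

Step 1 — x − y = 32 − (-291) = 323. Step 2 — v_19(323) = 1 (factor: 323 = (19^1 · 17); the sign does not affect v_p). Step 3 — |x − y|_19 = 19^{-1} = 1/19.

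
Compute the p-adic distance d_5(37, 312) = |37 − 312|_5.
d_5(37, 312) = 1/25

Step 1 — x − y = 37 − 312 = -275. Step 2 — v_5(-275) = 2 (factor: -275 = −(5^2 · 11); the sign does not affect v_p). Step 3 — |x − y|_5 = 5^{-2} = 1/25.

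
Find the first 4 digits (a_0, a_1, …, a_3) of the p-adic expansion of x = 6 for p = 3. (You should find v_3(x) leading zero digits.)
(a_0, …, a_3) = (0, 2, 0, 0)

v_3(6) = 1, so a_0 = ... = a_0 = 0. Factor out: x = 3^1 · u with u = 2 a unit in ℤ_3. Expand u iteratively via a_{v+i} = u_i mod 3, u_{i+1} = (u_i − a_{v+i})/3:
  u_0 = 2;  a_1 = 2;  u_1 = (u_0 − 2)/3 = 0
  u_1 = 0;  a_2 = 0;  u_2 = (u_1 − 0)/3 = 0
  u_2 = 0;  a_3 = 0;  u_3 = (u_2 − 0)/3 = 0
Digits: (0, 2, 0, 0).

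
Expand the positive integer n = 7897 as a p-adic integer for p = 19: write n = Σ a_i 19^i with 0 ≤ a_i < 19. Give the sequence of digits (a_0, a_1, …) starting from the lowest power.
(a_0, a_1, …) = (12, 16, 2, 1)

Repeated division by 19 gives the digits low-to-high: 7897 = 12 + 16·19^1 + 2·19^2 + 1·19^3. Digit sequence: (12, 16, 2, 1).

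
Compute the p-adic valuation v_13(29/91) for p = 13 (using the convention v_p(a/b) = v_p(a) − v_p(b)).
v_13(29/91) = -1

Factor powers of 13 from the numerator and denominator of the reduced fraction: 29 = 13^0 · 29 and 91 = 13^1 · 7. Apply v_p(a/b) = v_p(a) − v_p(b): v_13(29/91) = 0 − 1 = -1.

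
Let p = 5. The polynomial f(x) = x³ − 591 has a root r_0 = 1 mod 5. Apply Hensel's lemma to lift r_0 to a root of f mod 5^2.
r_1 = 6 (mod 25)

Hensel: r_{i+1} = r_i − f(r_i)/f′(r_i) mod 5^{i+2}, where f′(x) = 3x². Iterate:
  r_0 = 1 (mod 5)
  r_1 = 6 (mod 25)
Final: r = 6 with f(r) ≡ 0 mod 5^2.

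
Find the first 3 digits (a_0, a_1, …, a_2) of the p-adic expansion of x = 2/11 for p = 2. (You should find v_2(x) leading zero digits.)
(a_0, …, a_2) = (0, 1, 1)

v_2(2/11) = 1, so a_0 = ... = a_0 = 0. Factor out: x = 2^1 · u with u = 1/11 a unit in ℤ_2. Expand u iteratively via a_{v+i} = u_i mod 2, u_{i+1} = (u_i − a_{v+i})/2:
  u_0 = 1/11;  a_1 = 1;  u_1 = (u_0 − 1)/2 = -5/11
  u_1 = -5/11;  a_2 = 1;  u_2 = (u_1 − 1)/2 = -8/11
Digits: (0, 1, 1).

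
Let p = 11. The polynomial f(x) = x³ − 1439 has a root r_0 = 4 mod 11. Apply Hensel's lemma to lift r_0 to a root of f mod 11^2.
r_1 = 15 (mod 121)

Hensel: r_{i+1} = r_i − f(r_i)/f′(r_i) mod 11^{i+2}, where f′(x) = 3x². Iterate:
  r_0 = 4 (mod 11)
  r_1 = 15 (mod 121)
Final: r = 15 with f(r) ≡ 0 mod 11^2.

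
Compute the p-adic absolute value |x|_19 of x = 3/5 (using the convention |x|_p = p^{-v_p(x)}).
|3/5|_19 = 1

Step 1 — compute v_19(x) by factoring powers of 19 out of the numerator and denominator: v_19(3/5) = 0. Step 2 — apply |x|_p = p^{-v_p(x)} = 19^{0} = 1.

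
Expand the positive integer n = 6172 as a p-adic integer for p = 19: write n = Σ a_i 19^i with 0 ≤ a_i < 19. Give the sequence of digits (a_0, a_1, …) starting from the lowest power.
(a_0, a_1, …) = (16, 1, 17)

Repeated division by 19 gives the digits low-to-high: 6172 = 16 + 1·19^1 + 17·19^2. Digit sequence: (16, 1, 17).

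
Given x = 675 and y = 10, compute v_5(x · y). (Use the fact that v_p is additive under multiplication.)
v_5(6750) = 3

v_p(x) = 2 (factor: 675 = 5^2 · 27); v_p(y) = 1 (factor: 10 = 5^1 · 2). Additivity: v_p(xy) = v_p(x) + v_p(y) = 2 + 1 = 3. (Direct check: xy = 6750 = 5^3 · (54).)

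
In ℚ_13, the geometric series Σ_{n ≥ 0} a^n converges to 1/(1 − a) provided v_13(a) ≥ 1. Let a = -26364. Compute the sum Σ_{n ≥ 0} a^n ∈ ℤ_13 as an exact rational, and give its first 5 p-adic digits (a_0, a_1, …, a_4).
Σ a^n = 1/(1 − a) = 1/26365;  first 5 digits = (1, 0, 0, 1, 12)

v_13(a) = 3 ≥ 1, so the series converges in ℤ_13 to 1/(1 − a) = 1/(1 − (-26364)) = 1/26365. Expand this rational in ℤ_13: compute digits iteratively via d_i = x_i mod 13, x_{i+1} = (x_i − d_i)/13. The first 5 digits are (1, 0, 0, 1, 12).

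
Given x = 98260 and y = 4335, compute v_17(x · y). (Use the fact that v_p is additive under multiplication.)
v_17(425957100) = 5

v_p(x) = 3 (factor: 98260 = 17^3 · 20); v_p(y) = 2 (factor: 4335 = 17^2 · 15). Additivity: v_p(xy) = v_p(x) + v_p(y) = 3 + 2 = 5. (Direct check: xy = 425957100 = 17^5 · (300).)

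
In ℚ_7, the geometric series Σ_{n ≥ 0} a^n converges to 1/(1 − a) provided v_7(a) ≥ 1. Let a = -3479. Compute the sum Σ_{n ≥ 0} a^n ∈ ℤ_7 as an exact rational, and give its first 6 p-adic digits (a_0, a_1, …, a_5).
Σ a^n = 1/(1 − a) = 1/3480;  first 6 digits = (1, 0, 6, 3, 6, 5)

v_7(a) = 2 ≥ 1, so the series converges in ℤ_7 to 1/(1 − a) = 1/(1 − (-3479)) = 1/3480. Expand this rational in ℤ_7: compute digits iteratively via d_i = x_i mod 7, x_{i+1} = (x_i − d_i)/7. The first 6 digits are (1, 0, 6, 3, 6, 5).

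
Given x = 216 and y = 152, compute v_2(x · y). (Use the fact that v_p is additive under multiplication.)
v_2(32832) = 6

v_p(x) = 3 (factor: 216 = 2^3 · 27); v_p(y) = 3 (factor: 152 = 2^3 · 19). Additivity: v_p(xy) = v_p(x) + v_p(y) = 3 + 3 = 6. (Direct check: xy = 32832 = 2^6 · (513).)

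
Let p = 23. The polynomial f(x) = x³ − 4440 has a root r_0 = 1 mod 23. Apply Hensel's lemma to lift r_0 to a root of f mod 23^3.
r_2 = 4831 (mod 12167)

Hensel: r_{i+1} = r_i − f(r_i)/f′(r_i) mod 23^{i+2}, where f′(x) = 3x². Iterate:
  r_0 = 1 (mod 23)
  r_1 = 70 (mod 529)
  r_2 = 4831 (mod 12167)
Final: r = 4831 with f(r) ≡ 0 mod 23^3.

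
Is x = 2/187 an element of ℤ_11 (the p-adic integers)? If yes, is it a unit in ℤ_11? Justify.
x ∉ ℤ_11 (v_11(x) = -1 < 0)

ℤ_11 = {x ∈ ℚ_11 : v_11(x) ≥ 0} and ℤ_11^× = {x ∈ ℤ_11 : v_11(x) = 0}. Here v_11(2/187) = v_11(num) − v_11(den) = -1; compare against these criteria.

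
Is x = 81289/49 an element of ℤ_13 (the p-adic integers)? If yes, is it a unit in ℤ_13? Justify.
x ∈ ℤ_13 but not a unit; v_13(x) = 3 > 0

ℤ_13 = {x ∈ ℚ_13 : v_13(x) ≥ 0} and ℤ_13^× = {x ∈ ℤ_13 : v_13(x) = 0}. Here v_13(81289/49) = v_13(num) − v_13(den) = 3; compare against these criteria.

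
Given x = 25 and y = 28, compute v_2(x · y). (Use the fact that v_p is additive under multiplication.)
v_2(700) = 2

v_p(x) = 0 (factor: 25 = 2^0 · 25); v_p(y) = 2 (factor: 28 = 2^2 · 7). Additivity: v_p(xy) = v_p(x) + v_p(y) = 0 + 2 = 2. (Direct check: xy = 700 = 2^2 · (175).)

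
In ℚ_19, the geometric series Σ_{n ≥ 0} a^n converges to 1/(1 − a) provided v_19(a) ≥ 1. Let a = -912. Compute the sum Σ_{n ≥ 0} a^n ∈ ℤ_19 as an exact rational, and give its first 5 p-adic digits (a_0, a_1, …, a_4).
Σ a^n = 1/(1 − a) = 1/913;  first 5 digits = (1, 9, 2, 14, 5)

v_19(a) = 1 ≥ 1, so the series converges in ℤ_19 to 1/(1 − a) = 1/(1 − (-912)) = 1/913. Expand this rational in ℤ_19: compute digits iteratively via d_i = x_i mod 19, x_{i+1} = (x_i − d_i)/19. The first 5 digits are (1, 9, 2, 14, 5).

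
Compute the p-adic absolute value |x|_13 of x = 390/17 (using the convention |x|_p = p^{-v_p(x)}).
|390/17|_13 = 1/13

Step 1 — compute v_13(x) by factoring powers of 13 out of the numerator and denominator: v_13(390/17) = 1. Step 2 — apply |x|_p = p^{-v_p(x)} = 13^{-1} = 1/13.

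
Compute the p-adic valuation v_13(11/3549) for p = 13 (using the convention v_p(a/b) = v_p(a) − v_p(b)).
v_13(11/3549) = -2

Factor powers of 13 from the numerator and denominator of the reduced fraction: 11 = 13^0 · 11 and 3549 = 13^2 · 21. Apply v_p(a/b) = v_p(a) − v_p(b): v_13(11/3549) = 0 − 2 = -2.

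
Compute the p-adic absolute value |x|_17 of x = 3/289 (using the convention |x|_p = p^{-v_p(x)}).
|3/289|_17 = 289

Step 1 — compute v_17(x) by factoring powers of 17 out of the numerator and denominator: v_17(3/289) = -2. Step 2 — apply |x|_p = p^{-v_p(x)} = 17^{2} = 289.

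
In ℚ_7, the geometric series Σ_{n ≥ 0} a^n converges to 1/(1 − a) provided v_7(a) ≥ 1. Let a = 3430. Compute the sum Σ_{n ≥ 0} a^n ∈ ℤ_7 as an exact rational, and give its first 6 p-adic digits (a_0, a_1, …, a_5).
Σ a^n = 1/(1 − a) = -1/3429;  first 6 digits = (1, 0, 0, 3, 1, 0)

v_7(a) = 3 ≥ 1, so the series converges in ℤ_7 to 1/(1 − a) = 1/(1 − 3430) = -1/3429. Expand this rational in ℤ_7: compute digits iteratively via d_i = x_i mod 7, x_{i+1} = (x_i − d_i)/7. The first 6 digits are (1, 0, 0, 3, 1, 0).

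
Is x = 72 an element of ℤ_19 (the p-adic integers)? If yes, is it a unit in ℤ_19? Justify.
x ∈ ℤ_19^× (unit); v_19(x) = 0

ℤ_19 = {x ∈ ℚ_19 : v_19(x) ≥ 0} and ℤ_19^× = {x ∈ ℤ_19 : v_19(x) = 0}. Here v_19(72) = v_19(num) − v_19(den) = 0; compare against these criteria.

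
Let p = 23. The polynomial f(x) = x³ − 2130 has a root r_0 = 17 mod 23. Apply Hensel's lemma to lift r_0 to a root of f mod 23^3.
r_2 = 10390 (mod 12167)

Hensel: r_{i+1} = r_i − f(r_i)/f′(r_i) mod 23^{i+2}, where f′(x) = 3x². Iterate:
  r_0 = 17 (mod 23)
  r_1 = 339 (mod 529)
  r_2 = 10390 (mod 12167)
Final: r = 10390 with f(r) ≡ 0 mod 23^3.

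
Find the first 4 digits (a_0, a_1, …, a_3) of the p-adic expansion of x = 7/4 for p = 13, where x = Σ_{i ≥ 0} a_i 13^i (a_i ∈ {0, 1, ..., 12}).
(a_0, …, a_3) = (5, 3, 3, 3)

v_13(7/4) = 0 (numerator and denominator both coprime to 13), so x ∈ ℤ_13^×. Compute digits iteratively via a_i = x_i mod 13, x_{i+1} = (x_i − a_i)/13, with x_0 = x:
  x_0 = 7/4;  a_0 = 5;  x_1 = (x_0 − 5)/13 = -1/4
  x_1 = -1/4;  a_1 = 3;  x_2 = (x_1 − 3)/13 = -1/4
  x_2 = -1/4;  a_2 = 3;  x_3 = (x_2 − 3)/13 = -1/4
  x_3 = -1/4;  a_3 = 3;  x_4 = (x_3 − 3)/13 = -1/4
Digits: (5, 3, 3, 3).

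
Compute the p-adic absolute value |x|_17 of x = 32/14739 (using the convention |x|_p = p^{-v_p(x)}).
|32/14739|_17 = 4913

Step 1 — compute v_17(x) by factoring powers of 17 out of the numerator and denominator: v_17(32/14739) = -3. Step 2 — apply |x|_p = p^{-v_p(x)} = 17^{3} = 4913.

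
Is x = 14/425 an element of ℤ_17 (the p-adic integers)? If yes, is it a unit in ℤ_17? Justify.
x ∉ ℤ_17 (v_17(x) = -1 < 0)

ℤ_17 = {x ∈ ℚ_17 : v_17(x) ≥ 0} and ℤ_17^× = {x ∈ ℤ_17 : v_17(x) = 0}. Here v_17(14/425) = v_17(num) − v_17(den) = -1; compare against these criteria.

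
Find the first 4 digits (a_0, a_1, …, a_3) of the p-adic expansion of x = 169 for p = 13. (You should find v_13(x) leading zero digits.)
(a_0, …, a_3) = (0, 0, 1, 0)

v_13(169) = 2, so a_0 = ... = a_1 = 0. Factor out: x = 13^2 · u with u = 1 a unit in ℤ_13. Expand u iteratively via a_{v+i} = u_i mod 13, u_{i+1} = (u_i − a_{v+i})/13:
  u_0 = 1;  a_2 = 1;  u_1 = (u_0 − 1)/13 = 0
  u_1 = 0;  a_3 = 0;  u_2 = (u_1 − 0)/13 = 0
Digits: (0, 0, 1, 0).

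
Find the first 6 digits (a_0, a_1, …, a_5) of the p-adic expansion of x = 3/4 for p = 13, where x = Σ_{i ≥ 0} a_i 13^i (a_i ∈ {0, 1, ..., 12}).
(a_0, …, a_5) = (4, 3, 3, 3, 3, 3)

v_13(3/4) = 0 (numerator and denominator both coprime to 13), so x ∈ ℤ_13^×. Compute digits iteratively via a_i = x_i mod 13, x_{i+1} = (x_i − a_i)/13, with x_0 = x:
  x_0 = 3/4;  a_0 = 4;  x_1 = (x_0 − 4)/13 = -1/4
  x_1 = -1/4;  a_1 = 3;  x_2 = (x_1 − 3)/13 = -1/4
  x_2 = -1/4;  a_2 = 3;  x_3 = (x_2 − 3)/13 = -1/4
  x_3 = -1/4;  a_3 = 3;  x_4 = (x_3 − 3)/13 = -1/4
  x_4 = -1/4;  a_4 = 3;  x_5 = (x_4 − 3)/13 = -1/4
  x_5 = -1/4;  a_5 = 3;  x_6 = (x_5 − 3)/13 = -1/4
Digits: (4, 3, 3, 3, 3, 3).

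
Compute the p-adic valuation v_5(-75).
v_5(-75) = 2

v_5(n) is the largest exponent k such that 5^k divides n. Factor out: -75 = -5^2 · 3. (Sign doesn't affect v_p.) So v_5(-75) = 2.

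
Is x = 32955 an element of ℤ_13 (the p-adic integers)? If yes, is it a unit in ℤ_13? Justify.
x ∈ ℤ_13 but not a unit; v_13(x) = 3 > 0

ℤ_13 = {x ∈ ℚ_13 : v_13(x) ≥ 0} and ℤ_13^× = {x ∈ ℤ_13 : v_13(x) = 0}. Here v_13(32955) = v_13(num) − v_13(den) = 3; compare against these criteria.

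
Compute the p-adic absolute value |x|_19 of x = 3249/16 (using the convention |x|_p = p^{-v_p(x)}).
|3249/16|_19 = 1/361

Step 1 — compute v_19(x) by factoring powers of 19 out of the numerator and denominator: v_19(3249/16) = 2. Step 2 — apply |x|_p = p^{-v_p(x)} = 19^{-2} = 1/361.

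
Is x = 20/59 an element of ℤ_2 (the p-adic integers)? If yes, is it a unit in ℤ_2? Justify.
x ∈ ℤ_2 but not a unit; v_2(x) = 2 > 0

ℤ_2 = {x ∈ ℚ_2 : v_2(x) ≥ 0} and ℤ_2^× = {x ∈ ℤ_2 : v_2(x) = 0}. Here v_2(20/59) = v_2(num) − v_2(den) = 2; compare against these criteria.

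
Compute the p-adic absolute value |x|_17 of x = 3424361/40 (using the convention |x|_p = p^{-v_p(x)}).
|3424361/40|_17 = 1/83521

Step 1 — compute v_17(x) by factoring powers of 17 out of the numerator and denominator: v_17(3424361/40) = 4. Step 2 — apply |x|_p = p^{-v_p(x)} = 17^{-4} = 1/83521.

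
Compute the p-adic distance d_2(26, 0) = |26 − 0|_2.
d_2(26, 0) = 1/2

Step 1 — x − y = 26 − 0 = 26. Step 2 — v_2(26) = 1 (factor: 26 = (2^1 · 13); the sign does not affect v_p). Step 3 — |x − y|_2 = 2^{-1} = 1/2.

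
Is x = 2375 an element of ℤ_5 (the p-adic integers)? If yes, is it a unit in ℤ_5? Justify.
x ∈ ℤ_5 but not a unit; v_5(x) = 3 > 0

ℤ_5 = {x ∈ ℚ_5 : v_5(x) ≥ 0} and ℤ_5^× = {x ∈ ℤ_5 : v_5(x) = 0}. Here v_5(2375) = v_5(num) − v_5(den) = 3; compare against these criteria.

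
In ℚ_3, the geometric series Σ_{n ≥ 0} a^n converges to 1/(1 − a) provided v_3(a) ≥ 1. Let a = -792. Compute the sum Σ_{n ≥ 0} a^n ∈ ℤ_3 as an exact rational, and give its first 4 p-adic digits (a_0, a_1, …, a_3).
Σ a^n = 1/(1 − a) = 1/793;  first 4 digits = (1, 0, 2, 0)

v_3(a) = 2 ≥ 1, so the series converges in ℤ_3 to 1/(1 − a) = 1/(1 − (-792)) = 1/793. Expand this rational in ℤ_3: compute digits iteratively via d_i = x_i mod 3, x_{i+1} = (x_i − d_i)/3. The first 4 digits are (1, 0, 2, 0).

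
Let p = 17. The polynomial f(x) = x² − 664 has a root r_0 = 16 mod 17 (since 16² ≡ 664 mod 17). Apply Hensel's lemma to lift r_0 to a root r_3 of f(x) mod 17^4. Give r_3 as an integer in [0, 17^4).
r_3 = 31891 (mod 83521)

Hensel's recurrence: r_{i+1} = r_i − f(r_i)·(f′(r_i))^{-1} mod 17^{i+2}, with f′(x) = 2x. Iterate:
  r_0 = 16 (mod 17)
  r_1 = 101 (mod 289)
  r_2 = 2413 (mod 4913)
  r_3 = 31891 (mod 83521)
Final: r_3 = 31891, and one checks f(r_3) ≡ 0 mod 17^4.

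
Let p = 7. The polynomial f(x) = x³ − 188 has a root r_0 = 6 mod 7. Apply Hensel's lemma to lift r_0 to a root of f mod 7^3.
r_2 = 258 (mod 343)

Hensel: r_{i+1} = r_i − f(r_i)/f′(r_i) mod 7^{i+2}, where f′(x) = 3x². Iterate:
  r_0 = 6 (mod 7)
  r_1 = 13 (mod 49)
  r_2 = 258 (mod 343)
Final: r = 258 with f(r) ≡ 0 mod 7^3.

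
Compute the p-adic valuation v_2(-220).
v_2(-220) = 2

v_2(n) is the largest exponent k such that 2^k divides n. Factor out: -220 = -2^2 · 55. (Sign doesn't affect v_p.) So v_2(-220) = 2.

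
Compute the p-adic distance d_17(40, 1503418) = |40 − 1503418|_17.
d_17(40, 1503418) = 1/83521

Step 1 — x − y = 40 − 1503418 = -1503378. Step 2 — v_17(-1503378) = 4 (factor: -1503378 = −(17^4 · 18); the sign does not affect v_p). Step 3 — |x − y|_17 = 17^{-4} = 1/83521.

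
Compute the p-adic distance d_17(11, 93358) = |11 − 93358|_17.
d_17(11, 93358) = 1/4913

Step 1 — x − y = 11 − 93358 = -93347. Step 2 — v_17(-93347) = 3 (factor: -93347 = −(17^3 · 19); the sign does not affect v_p). Step 3 — |x − y|_17 = 17^{-3} = 1/4913.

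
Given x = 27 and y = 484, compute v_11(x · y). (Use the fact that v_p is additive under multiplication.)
v_11(13068) = 2

v_p(x) = 0 (factor: 27 = 11^0 · 27); v_p(y) = 2 (factor: 484 = 11^2 · 4). Additivity: v_p(xy) = v_p(x) + v_p(y) = 0 + 2 = 2. (Direct check: xy = 13068 = 11^2 · (108).)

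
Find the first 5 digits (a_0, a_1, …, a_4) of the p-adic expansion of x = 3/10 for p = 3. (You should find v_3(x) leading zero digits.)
(a_0, …, a_4) = (0, 1, 0, 2, 2)

v_3(3/10) = 1, so a_0 = ... = a_0 = 0. Factor out: x = 3^1 · u with u = 1/10 a unit in ℤ_3. Expand u iteratively via a_{v+i} = u_i mod 3, u_{i+1} = (u_i − a_{v+i})/3:
  u_0 = 1/10;  a_1 = 1;  u_1 = (u_0 − 1)/3 = -3/10
  u_1 = -3/10;  a_2 = 0;  u_2 = (u_1 − 0)/3 = -1/10
  u_2 = -1/10;  a_3 = 2;  u_3 = (u_2 − 2)/3 = -7/10
  u_3 = -7/10;  a_4 = 2;  u_4 = (u_3 − 2)/3 = -9/10
Digits: (0, 1, 0, 2, 2).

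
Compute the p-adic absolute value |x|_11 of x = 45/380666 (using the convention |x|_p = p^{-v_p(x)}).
|45/380666|_11 = 14641

Step 1 — compute v_11(x) by factoring powers of 11 out of the numerator and denominator: v_11(45/380666) = -4. Step 2 — apply |x|_p = p^{-v_p(x)} = 11^{4} = 14641.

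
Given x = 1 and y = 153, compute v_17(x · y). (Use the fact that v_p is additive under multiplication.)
v_17(153) = 1

v_p(x) = 0 (factor: 1 = 17^0 · 1); v_p(y) = 1 (factor: 153 = 17^1 · 9). Additivity: v_p(xy) = v_p(x) + v_p(y) = 0 + 1 = 1. (Direct check: xy = 153 = 17^1 · (9).)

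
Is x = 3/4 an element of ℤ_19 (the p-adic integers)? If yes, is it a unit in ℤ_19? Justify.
x ∈ ℤ_19^× (unit); v_19(x) = 0

ℤ_19 = {x ∈ ℚ_19 : v_19(x) ≥ 0} and ℤ_19^× = {x ∈ ℤ_19 : v_19(x) = 0}. Here v_19(3/4) = v_19(num) − v_19(den) = 0; compare against these criteria.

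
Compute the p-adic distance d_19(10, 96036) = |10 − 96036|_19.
d_19(10, 96036) = 1/6859

Step 1 — x − y = 10 − 96036 = -96026. Step 2 — v_19(-96026) = 3 (factor: -96026 = −(19^3 · 14); the sign does not affect v_p). Step 3 — |x − y|_19 = 19^{-3} = 1/6859.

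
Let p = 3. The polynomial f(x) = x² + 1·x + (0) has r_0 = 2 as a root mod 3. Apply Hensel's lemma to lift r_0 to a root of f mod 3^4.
r_3 = 80 (mod 81)

Hensel: r_{i+1} = r_i − f(r_i)·(f′(r_i))^{-1} mod 3^{i+2}, f′(x) = 2x + 1. Iterate:
  r_0 = 2 (mod 3)
  r_1 = 8 (mod 9)
  r_2 = 26 (mod 27)
  r_3 = 80 (mod 81)
Final: r = 80 satisfies f(r) ≡ 0 mod 3^4.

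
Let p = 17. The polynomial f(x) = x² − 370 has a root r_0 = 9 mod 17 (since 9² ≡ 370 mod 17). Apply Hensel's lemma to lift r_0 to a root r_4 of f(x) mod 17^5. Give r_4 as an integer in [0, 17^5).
r_4 = 1415242 (mod 1419857)

Hensel's recurrence: r_{i+1} = r_i − f(r_i)·(f′(r_i))^{-1} mod 17^{i+2}, with f′(x) = 2x. Iterate:
  r_0 = 9 (mod 17)
  r_1 = 9 (mod 289)
  r_2 = 298 (mod 4913)
  r_3 = 78906 (mod 83521)
  r_4 = 1415242 (mod 1419857)
Final: r_4 = 1415242, and one checks f(r_4) ≡ 0 mod 17^5.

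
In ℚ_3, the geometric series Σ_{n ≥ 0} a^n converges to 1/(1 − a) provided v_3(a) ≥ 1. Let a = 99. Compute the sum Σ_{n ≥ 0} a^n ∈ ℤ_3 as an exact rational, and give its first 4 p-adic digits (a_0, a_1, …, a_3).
Σ a^n = 1/(1 − a) = -1/98;  first 4 digits = (1, 0, 2, 0)

v_3(a) = 2 ≥ 1, so the series converges in ℤ_3 to 1/(1 − a) = 1/(1 − 99) = -1/98. Expand this rational in ℤ_3: compute digits iteratively via d_i = x_i mod 3, x_{i+1} = (x_i − d_i)/3. The first 4 digits are (1, 0, 2, 0).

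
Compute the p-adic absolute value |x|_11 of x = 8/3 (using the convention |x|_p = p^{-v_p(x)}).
|8/3|_11 = 1

Step 1 — compute v_11(x) by factoring powers of 11 out of the numerator and denominator: v_11(8/3) = 0. Step 2 — apply |x|_p = p^{-v_p(x)} = 11^{0} = 1.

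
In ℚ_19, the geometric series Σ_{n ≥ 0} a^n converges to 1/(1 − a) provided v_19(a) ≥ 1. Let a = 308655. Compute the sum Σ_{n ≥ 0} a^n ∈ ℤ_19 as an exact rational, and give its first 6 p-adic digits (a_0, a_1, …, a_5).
Σ a^n = 1/(1 − a) = -1/308654;  first 6 digits = (1, 0, 0, 7, 2, 0)

v_19(a) = 3 ≥ 1, so the series converges in ℤ_19 to 1/(1 − a) = 1/(1 − 308655) = -1/308654. Expand this rational in ℤ_19: compute digits iteratively via d_i = x_i mod 19, x_{i+1} = (x_i − d_i)/19. The first 6 digits are (1, 0, 0, 7, 2, 0).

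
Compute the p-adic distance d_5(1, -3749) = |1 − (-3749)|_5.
d_5(1, -3749) = 1/625

Step 1 — x − y = 1 − (-3749) = 3750. Step 2 — v_5(3750) = 4 (factor: 3750 = (5^4 · 6); the sign does not affect v_p). Step 3 — |x − y|_5 = 5^{-4} = 1/625.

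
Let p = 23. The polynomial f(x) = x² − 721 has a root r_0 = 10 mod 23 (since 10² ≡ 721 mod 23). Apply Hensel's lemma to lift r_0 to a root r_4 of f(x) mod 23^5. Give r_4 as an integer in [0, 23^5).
r_4 = 1715879 (mod 6436343)

Hensel's recurrence: r_{i+1} = r_i − f(r_i)·(f′(r_i))^{-1} mod 23^{i+2}, with f′(x) = 2x. Iterate:
  r_0 = 10 (mod 23)
  r_1 = 332 (mod 529)
  r_2 = 332 (mod 12167)
  r_3 = 36833 (mod 279841)
  r_4 = 1715879 (mod 6436343)
Final: r_4 = 1715879, and one checks f(r_4) ≡ 0 mod 23^5.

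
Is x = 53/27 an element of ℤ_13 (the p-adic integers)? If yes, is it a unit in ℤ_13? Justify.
x ∈ ℤ_13^× (unit); v_13(x) = 0

ℤ_13 = {x ∈ ℚ_13 : v_13(x) ≥ 0} and ℤ_13^× = {x ∈ ℤ_13 : v_13(x) = 0}. Here v_13(53/27) = v_13(num) − v_13(den) = 0; compare against these criteria.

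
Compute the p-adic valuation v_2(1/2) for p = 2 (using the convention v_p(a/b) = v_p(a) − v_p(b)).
v_2(1/2) = -1

Factor powers of 2 from the numerator and denominator of the reduced fraction: 1 = 2^0 · 1 and 2 = 2^1 · 1. Apply v_p(a/b) = v_p(a) − v_p(b): v_2(1/2) = 0 − 1 = -1.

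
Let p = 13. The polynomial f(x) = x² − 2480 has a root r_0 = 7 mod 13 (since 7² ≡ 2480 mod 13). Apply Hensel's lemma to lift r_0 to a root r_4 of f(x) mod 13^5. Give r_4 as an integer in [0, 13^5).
r_4 = 155552 (mod 371293)

Hensel's recurrence: r_{i+1} = r_i − f(r_i)·(f′(r_i))^{-1} mod 13^{i+2}, with f′(x) = 2x. Iterate:
  r_0 = 7 (mod 13)
  r_1 = 72 (mod 169)
  r_2 = 1762 (mod 2197)
  r_3 = 12747 (mod 28561)
  r_4 = 155552 (mod 371293)
Final: r_4 = 155552, and one checks f(r_4) ≡ 0 mod 13^5.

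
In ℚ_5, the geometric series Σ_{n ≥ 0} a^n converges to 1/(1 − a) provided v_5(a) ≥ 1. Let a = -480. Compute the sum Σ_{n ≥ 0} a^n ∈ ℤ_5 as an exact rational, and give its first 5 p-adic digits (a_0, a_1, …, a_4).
Σ a^n = 1/(1 − a) = 1/481;  first 5 digits = (1, 4, 1, 3, 1)

v_5(a) = 1 ≥ 1, so the series converges in ℤ_5 to 1/(1 − a) = 1/(1 − (-480)) = 1/481. Expand this rational in ℤ_5: compute digits iteratively via d_i = x_i mod 5, x_{i+1} = (x_i − d_i)/5. The first 5 digits are (1, 4, 1, 3, 1).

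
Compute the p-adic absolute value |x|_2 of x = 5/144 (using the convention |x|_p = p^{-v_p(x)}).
|5/144|_2 = 16

Step 1 — compute v_2(x) by factoring powers of 2 out of the numerator and denominator: v_2(5/144) = -4. Step 2 — apply |x|_p = p^{-v_p(x)} = 2^{4} = 16.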